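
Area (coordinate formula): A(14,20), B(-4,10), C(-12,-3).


14*(10+ 3) = 182
-4*(-3-20) = 92
-12*(20-10) = -120
sum = 154
Area = |154|/2 = 77.0000

77.0000 sq units


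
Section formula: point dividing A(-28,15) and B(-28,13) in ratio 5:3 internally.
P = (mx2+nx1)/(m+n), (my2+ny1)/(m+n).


Px = (5*(-28) + 3*(-28))/8 = -224/8 = -28.0000
Py = (5*13 + 3*15)/8 = 110/8 = 13.7500

P = (-28.0000, 13.7500)


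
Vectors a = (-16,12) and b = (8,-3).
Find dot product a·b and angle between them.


a·b = -16*8 + 12*(-3) = -128 - 36 = -164
|a| = sqrt(256+144) = 20.0000
|b| = sqrt(64+9) = 8.5440
cos(theta) = -164/(sqrt(400)*sqrt(73)) = -164/sqrt(29200) = -0.959737
theta = arccos(-164/sqrt(29200)) = 163.6861 degrees

a·b = -164, theta = 163.6861 deg


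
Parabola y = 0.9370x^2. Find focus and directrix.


a = 0.9370
1/(4a) = 0.2668
Focus = (0, 0.2668)
Directrix: y = -0.2668

Focus = (0, 0.2668), Directrix: y = -0.2668


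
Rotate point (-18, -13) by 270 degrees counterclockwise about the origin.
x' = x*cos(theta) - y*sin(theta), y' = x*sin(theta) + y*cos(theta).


cos(270) = 0, sin(270) = -1
x' = -18*0 + 13*(-1) = -13
y' = -18*(-1) - 13*0 = 18

(-13, 18)


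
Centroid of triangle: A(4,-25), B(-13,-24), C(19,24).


Gx = (4- 13+19)/3 = 10/3 = 3.3333
Gy = (-25- 24+24)/3 = -25/3 = -8.3333

G = (3.3333, -8.3333)


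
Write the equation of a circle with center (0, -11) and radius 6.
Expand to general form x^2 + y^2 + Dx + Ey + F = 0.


(x-0)^2 + (y+ 11)^2 = 6^2
D = -2h = 0, E = -2k = 22
F = h^2+k^2-r^2 = 0+121-36 = 85

x^2 + y^2 + 22y + 85 = 0


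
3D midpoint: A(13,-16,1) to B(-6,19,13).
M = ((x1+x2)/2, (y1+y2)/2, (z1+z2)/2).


Mx = (13- 6)/2 = 3.5000
My = (-16+19)/2 = 1.5000
Mz = (1+13)/2 = 7.0000

M = (3.5000, 1.5000, 7.0000)


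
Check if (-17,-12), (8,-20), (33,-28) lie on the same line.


-17*(-20+ 28) + 8*(-28+ 12) + 33*(-12+ 20)
= -136 - 128 + 264 = 0

Yes, collinear (determinant = 0)


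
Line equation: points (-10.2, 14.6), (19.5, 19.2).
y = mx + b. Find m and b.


m = (4.6)/(29.7) = 0.1549
b = y1 - m*x1 = 14.6 - (4.6*(-10.2))/(29.7) = 14.6 + 1.5798 = 16.1798

y = 0.1549x + 16.1798


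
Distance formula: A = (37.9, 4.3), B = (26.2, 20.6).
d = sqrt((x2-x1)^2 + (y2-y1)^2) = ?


dx = 26.2 - 37.9 = -11.7
dy = 20.6 - 4.3 = 16.3
d = sqrt(136.89 + 265.69) = sqrt(402.58) = 20.0644

20.0644


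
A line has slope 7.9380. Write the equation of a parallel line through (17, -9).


Parallel lines have equal slopes.
m2 = 7.9380
b2 = -9 - 7.9380*17 = -143.9460

y = 7.9380x - 143.9460


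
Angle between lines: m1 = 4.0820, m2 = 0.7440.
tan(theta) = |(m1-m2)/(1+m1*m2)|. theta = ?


m1-m2 = 3.338
1+m1*m2 = 4.037008
tan(theta) = |3.338/4.037008| = 0.826850
theta = arctan(|3.338/4.037008|) = 39.5856 degrees (acute angle)

39.5856 degrees


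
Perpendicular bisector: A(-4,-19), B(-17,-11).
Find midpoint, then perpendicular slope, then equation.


Midpoint = (-10.5, -15)
Slope of AB = dy/dx = 8/(-13) = -0.6154
Perp slope = -dx/dy = 13/8 = 1.6250
b = My - (perp slope)*Mx = -15 + (-13*(-10.5))/8 = -15 + 17.0625 = 2.0625

y = 1.6250x + 2.0625


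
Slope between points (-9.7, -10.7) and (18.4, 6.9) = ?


dy = 6.9 + 10.7 = 17.6
dx = 18.4 + 9.7 = 28.1
m = 17.6/28.1 = 0.6263

m = 0.6263


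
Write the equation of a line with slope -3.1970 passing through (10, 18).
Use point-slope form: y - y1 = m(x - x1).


y - 18 = -3.1970(x - 10)
y = -3.1970x + 18 + 3.1970*10
y = -3.1970x + 49.9700

y = -3.1970x + 49.9700


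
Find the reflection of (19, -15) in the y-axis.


Reflection rule for y-axis: (-x, y)
(19, -15) -> (-19, -15)

(-19, -15)


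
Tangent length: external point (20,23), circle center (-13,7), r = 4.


d = sqrt((20+ 13)^2 + (23-7)^2) = sqrt(1089+256) = 36.6742
L = sqrt(1345.0000 - 16) = sqrt(1329.0000) = 36.4555

36.4555


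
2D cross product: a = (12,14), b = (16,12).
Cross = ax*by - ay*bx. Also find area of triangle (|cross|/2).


cross = 12*12 - 14*16 = 144 - 224 = -80
Triangle area = |-80|/2 = 80/2 = 40.0000

cross = -80, triangle area = 40.0000


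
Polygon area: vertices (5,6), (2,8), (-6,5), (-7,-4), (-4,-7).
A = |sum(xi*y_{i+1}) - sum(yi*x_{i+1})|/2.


sum(xi*y_{i+1}) = 5*8 + 2*5 - 6*(-4) - 7*(-7) - 4*6 = 99
sum(yi*x_{i+1}) = 6*2 + 8*(-6) + 5*(-7) - 4*(-4) - 7*5 = -90
Area = |99 + 90|/2 = 189/2 = 94.5000

94.5000 sq units


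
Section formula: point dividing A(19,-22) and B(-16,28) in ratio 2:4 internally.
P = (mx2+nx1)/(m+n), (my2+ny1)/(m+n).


Px = (2*(-16) + 4*19)/6 = 44/6 = 7.3333
Py = (2*28 + 4*(-22))/6 = -32/6 = -5.3333

P = (7.3333, -5.3333)


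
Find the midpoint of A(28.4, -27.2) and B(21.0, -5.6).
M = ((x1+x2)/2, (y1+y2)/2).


Mx = (28.4 + 21.0)/2 = 49.4/2 = 24.7000
My = (-27.2 - 5.6)/2 = -32.8/2 = -16.4000

(24.7000, -16.4000)


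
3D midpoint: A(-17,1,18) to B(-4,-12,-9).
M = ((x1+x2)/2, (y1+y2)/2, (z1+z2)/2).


Mx = (-17- 4)/2 = -10.5000
My = (1- 12)/2 = -5.5000
Mz = (18- 9)/2 = 4.5000

M = (-10.5000, -5.5000, 4.5000)


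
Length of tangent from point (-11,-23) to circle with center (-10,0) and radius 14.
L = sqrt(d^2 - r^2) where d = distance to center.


d = sqrt((-11+ 10)^2 + (-23-0)^2) = sqrt(1+529) = 23.0217
L = sqrt(530.0000 - 196) = sqrt(334.0000) = 18.2757

18.2757


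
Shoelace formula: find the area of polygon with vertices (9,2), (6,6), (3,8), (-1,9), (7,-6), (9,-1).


sum(xi*y_{i+1}) = 9*6 + 6*8 + 3*9 - 1*(-6) + 7*(-1) + 9*2 = 146
sum(yi*x_{i+1}) = 2*6 + 6*3 + 8*(-1) + 9*7 - 6*9 - 1*9 = 22
Area = |146 - 22|/2 = 124/2 = 62.0000

62.0000 sq units


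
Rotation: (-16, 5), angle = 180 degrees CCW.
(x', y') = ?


cos(180) = -1, sin(180) = 0
x' = -16*(-1) - 5*0 = 16
y' = -16*0 + 5*(-1) = -5

(16, -5)


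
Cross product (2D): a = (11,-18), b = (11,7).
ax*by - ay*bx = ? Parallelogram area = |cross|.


cross = 11*7 + 18*11 = 77 + 198 = 275
Parallelogram area = |275| = 275

cross = 275, parallelogram area = 275


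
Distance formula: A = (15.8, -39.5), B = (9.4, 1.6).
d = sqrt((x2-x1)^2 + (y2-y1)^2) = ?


dx = 9.4 - 15.8 = -6.4
dy = 1.6 + 39.5 = 41.1
d = sqrt(40.96 + 1689.21) = sqrt(1730.17) = 41.5953

41.5953


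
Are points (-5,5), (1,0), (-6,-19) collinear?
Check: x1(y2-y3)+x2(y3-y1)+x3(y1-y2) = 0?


-5*(0+ 19) + 1*(-19-5) - 6*(5-0)
= -95 - 24 - 30 = -149

No, not collinear (determinant = -149)


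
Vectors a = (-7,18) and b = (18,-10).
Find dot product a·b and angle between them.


a·b = -7*18 + 18*(-10) = -126 - 180 = -306
|a| = sqrt(49+324) = 19.3132
|b| = sqrt(324+100) = 20.5913
cos(theta) = -306/(sqrt(373)*sqrt(424)) = -306/sqrt(158152) = -0.769457
theta = arccos(-306/sqrt(158152)) = 140.3051 degrees

a·b = -306, theta = 140.3051 deg


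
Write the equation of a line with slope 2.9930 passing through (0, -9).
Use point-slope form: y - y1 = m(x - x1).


y + 9 = 2.9930(x - 0)
y = 2.9930x - 9 - 2.9930*0
y = 2.9930x - 9.0000

y = 2.9930x - 9.0000


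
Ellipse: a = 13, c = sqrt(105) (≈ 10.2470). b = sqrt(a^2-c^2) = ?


b^2 = 13^2 - (sqrt(105))^2 = 169 - 105 = 64
b = sqrt(64) = 8

b = 8


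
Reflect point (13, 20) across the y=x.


Reflection rule for y=x: (y, x)
(13, 20) -> (20, 13)

(20, 13)


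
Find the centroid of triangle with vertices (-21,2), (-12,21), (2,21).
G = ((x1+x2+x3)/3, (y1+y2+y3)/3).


Gx = (-21- 12+2)/3 = -31/3 = -10.3333
Gy = (2+21+21)/3 = 44/3 = 14.6667

G = (-10.3333, 14.6667)


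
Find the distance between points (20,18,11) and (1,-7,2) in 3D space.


dx=-19, dy=-25, dz=-9
d = sqrt(361+625+81) = sqrt(1067) = 32.6650

32.6650


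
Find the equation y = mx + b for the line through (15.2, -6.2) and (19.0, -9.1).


m = (-2.9)/(3.8) = -0.7632
b = y1 - m*x1 = -6.2 - (-2.9*15.2)/(3.8) = -6.2 + 11.6000 = 5.4000

y = -0.7632x + 5.4000


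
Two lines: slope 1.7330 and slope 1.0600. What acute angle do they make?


m1-m2 = 0.673
1+m1*m2 = 2.83698
tan(theta) = |0.673/2.83698| = 0.237224
theta = arctan(|0.673/2.83698|) = 13.3453 degrees (acute angle)

13.3453 degrees


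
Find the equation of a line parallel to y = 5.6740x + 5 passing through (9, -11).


Parallel lines have equal slopes.
m2 = 5.6740
b2 = -11 - 5.6740*9 = -62.0660

y = 5.6740x - 62.0660


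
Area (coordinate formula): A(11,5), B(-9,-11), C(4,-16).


11*(-11+ 16) = 55
-9*(-16-5) = 189
4*(5+ 11) = 64
sum = 308
Area = |308|/2 = 154.0000

154.0000 sq units


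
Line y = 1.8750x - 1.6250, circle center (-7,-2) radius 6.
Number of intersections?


Substitute y = 1.8750x - 1.6250: (x+ 7)^2 + (1.8750x- 1.6250+ 2)^2 = 36
Expand to Ax^2 + Bx + C = 0, where b-k = 0.375
A = 1+m^2 = 4.515625
B = 2(m(b-k) - h) = 2(1.8750*0.375 + 7) = 15.40625
C = h^2 + (b-k)^2 - r^2 = 49 + 0.140625 - 36 = 13.140625
disc = B^2-4AC = 237.3525 - 237.3525 = 0
disc = 0

1 intersection point (tangent)


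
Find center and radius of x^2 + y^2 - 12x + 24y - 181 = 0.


h = -D/2 = 12/2 = 6
k = -E/2 = -24/2 = -12
r^2 = h^2 + k^2 - F = 36 + 144 + 181 = 361
r = 19

Center (6, -12), radius = 19


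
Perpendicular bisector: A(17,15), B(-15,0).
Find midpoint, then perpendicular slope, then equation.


Midpoint = (1, 7.5)
Slope of AB = dy/dx = -15/(-32) = 0.4688
Perp slope = -dx/dy = -32/15 = -2.1333
b = My - (perp slope)*Mx = 7.5 + (-32*1)/(-15) = 7.5 + 2.1333 = 9.6333

y = -2.1333x + 9.6333


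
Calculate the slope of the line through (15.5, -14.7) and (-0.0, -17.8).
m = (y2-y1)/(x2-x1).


dy = -17.8 + 14.7 = -3.1
dx = -0.0 - 15.5 = -15.5
m = -3.1/(-15.5) = 0.2000

m = 0.2000


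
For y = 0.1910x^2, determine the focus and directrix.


a = 0.1910
1/(4a) = 1.3089
Focus = (0, 1.3089)
Directrix: y = -1.3089

Focus = (0, 1.3089), Directrix: y = -1.3089


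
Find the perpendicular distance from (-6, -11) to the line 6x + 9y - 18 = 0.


|6*(-6) + 9*(-11) - 18| = |-153| = 153
sqrt(36 + 81) = sqrt(117) = 10.8167
d = 153/sqrt(117) = 14.1449

14.1449


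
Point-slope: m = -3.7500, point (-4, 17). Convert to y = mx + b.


y - 17 = -3.7500(x + 4)
y = -3.7500x + 17 + 3.7500*(-4)
y = -3.7500x + 2.0000

y = -3.7500x + 2.0000


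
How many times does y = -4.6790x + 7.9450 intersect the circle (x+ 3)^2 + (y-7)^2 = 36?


Substitute y = -4.6790x + 7.9450: (x+ 3)^2 + (-4.6790x+7.9450-7)^2 = 36
Expand to Ax^2 + Bx + C = 0, where b-k = 0.945
A = 1+m^2 = 22.893041
B = 2(m(b-k) - h) = 2(-4.6790*0.945 + 3) = -2.84331
C = h^2 + (b-k)^2 - r^2 = 9 + 0.893025 - 36 = -26.106975
disc = B^2-4AC = 8.0844 + 2390.6722 = 2398.7566
disc > 0

2 intersection points


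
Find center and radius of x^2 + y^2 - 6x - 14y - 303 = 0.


h = -D/2 = 6/2 = 3
k = -E/2 = 14/2 = 7
r^2 = h^2 + k^2 - F = 9 + 49 + 303 = 361
r = 19

Center (3, 7), radius = 19


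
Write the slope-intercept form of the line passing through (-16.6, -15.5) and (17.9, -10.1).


m = (5.4)/(34.5) = 0.1565
b = y1 - m*x1 = -15.5 - (5.4*(-16.6))/(34.5) = -15.5 + 2.5983 = -12.9017

y = 0.1565x - 12.9017


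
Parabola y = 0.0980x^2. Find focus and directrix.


a = 0.0980
1/(4a) = 2.5510
Focus = (0, 2.5510)
Directrix: y = -2.5510

Focus = (0, 2.5510), Directrix: y = -2.5510


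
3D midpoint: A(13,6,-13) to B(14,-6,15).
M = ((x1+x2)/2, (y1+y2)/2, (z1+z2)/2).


Mx = (13+14)/2 = 13.5000
My = (6- 6)/2 = 0
Mz = (-13+15)/2 = 1.0000

M = (13.5000, 0, 1.0000)


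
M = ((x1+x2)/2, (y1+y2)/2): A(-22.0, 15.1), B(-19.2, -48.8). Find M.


Mx = (-22.0 - 19.2)/2 = -41.2/2 = -20.6000
My = (15.1 - 48.8)/2 = -33.7/2 = -16.8500

(-20.6000, -16.8500)


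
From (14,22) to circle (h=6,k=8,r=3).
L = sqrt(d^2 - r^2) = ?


d = sqrt((14-6)^2 + (22-8)^2) = sqrt(64+196) = 16.1245
L = sqrt(260.0000 - 9) = sqrt(251.0000) = 15.8430

15.8430


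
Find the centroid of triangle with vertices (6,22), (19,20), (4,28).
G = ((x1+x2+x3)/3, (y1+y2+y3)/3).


Gx = (6+19+4)/3 = 29/3 = 9.6667
Gy = (22+20+28)/3 = 70/3 = 23.3333

G = (9.6667, 23.3333)


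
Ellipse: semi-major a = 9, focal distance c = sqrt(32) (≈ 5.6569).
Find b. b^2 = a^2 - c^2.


b^2 = 9^2 - (sqrt(32))^2 = 81 - 32 = 49
b = sqrt(49) = 7

b = 7


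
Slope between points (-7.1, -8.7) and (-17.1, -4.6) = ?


dy = -4.6 + 8.7 = 4.1
dx = -17.1 + 7.1 = -10
m = 4.1/(-10) = -0.4100

m = -0.4100


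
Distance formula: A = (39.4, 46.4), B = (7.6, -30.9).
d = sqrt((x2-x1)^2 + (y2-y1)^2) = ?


dx = 7.6 - 39.4 = -31.8
dy = -30.9 - 46.4 = -77.3
d = sqrt(1011.24 + 5975.29) = sqrt(6986.53) = 83.5855

83.5855


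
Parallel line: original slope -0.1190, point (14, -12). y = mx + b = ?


Parallel lines have equal slopes.
m2 = -0.1190
b2 = -12 + 0.1190*14 = -10.3340

y = -0.1190x - 10.3340


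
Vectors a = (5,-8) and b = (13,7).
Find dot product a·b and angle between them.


a·b = 5*13 - 8*7 = 65 - 56 = 9
|a| = sqrt(25+64) = 9.4340
|b| = sqrt(169+49) = 14.7648
cos(theta) = 9/(sqrt(89)*sqrt(218)) = 9/sqrt(19402) = 0.064613
theta = arccos(9/sqrt(19402)) = 86.2954 degrees

a·b = 9, theta = 86.2954 deg


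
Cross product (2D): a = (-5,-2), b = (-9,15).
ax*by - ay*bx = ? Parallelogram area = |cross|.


cross = -5*15 + 2*(-9) = -75 - 18 = -93
Parallelogram area = |-93| = 93

cross = -93, parallelogram area = 93


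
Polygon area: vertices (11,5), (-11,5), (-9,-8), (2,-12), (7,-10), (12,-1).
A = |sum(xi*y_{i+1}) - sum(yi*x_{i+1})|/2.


sum(xi*y_{i+1}) = 11*5 - 11*(-8) - 9*(-12) + 2*(-10) + 7*(-1) + 12*5 = 284
sum(yi*x_{i+1}) = 5*(-11) + 5*(-9) - 8*2 - 12*7 - 10*12 - 1*11 = -331
Area = |284 + 331|/2 = 615/2 = 307.5000

307.5000 sq units


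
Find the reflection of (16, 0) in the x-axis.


Reflection rule for x-axis: (x, -y)
(16, 0) -> (16, 0)

(16, 0)


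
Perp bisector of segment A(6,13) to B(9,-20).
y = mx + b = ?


Midpoint = (7.5, -3.5)
Slope of AB = dy/dx = -33/3 = -11.0000
Perp slope = -dx/dy = 3/33 = 0.0909
b = My - (perp slope)*Mx = -3.5 + (3*7.5)/(-33) = -3.5 - 0.6818 = -4.1818

y = 0.0909x - 4.1818


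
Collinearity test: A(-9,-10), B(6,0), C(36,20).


-9*(0-20) + 6*(20+ 10) + 36*(-10-0)
= 180 + 180 - 360 = 0

Yes, collinear (determinant = 0)


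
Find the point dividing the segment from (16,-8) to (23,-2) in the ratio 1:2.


Px = (1*23 + 2*16)/3 = 55/3 = 18.3333
Py = (1*(-2) + 2*(-8))/3 = -18/3 = -6.0000

P = (18.3333, -6.0000)


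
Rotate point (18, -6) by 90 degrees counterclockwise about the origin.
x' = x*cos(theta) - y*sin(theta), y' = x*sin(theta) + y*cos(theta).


cos(90) = 0, sin(90) = 1
x' = 18*0 + 6*1 = 6
y' = 18*1 - 6*0 = 18

(6, 18)


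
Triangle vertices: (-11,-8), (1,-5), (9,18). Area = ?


-11*(-5-18) = 253
1*(18+ 8) = 26
9*(-8+ 5) = -27
sum = 252
Area = |252|/2 = 126.0000

126.0000 sq units


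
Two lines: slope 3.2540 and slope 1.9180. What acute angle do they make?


m1-m2 = 1.336
1+m1*m2 = 7.241172
tan(theta) = |1.336/7.241172| = 0.184501
theta = arctan(|1.336/7.241172|) = 10.4535 degrees (acute angle)

10.4535 degrees


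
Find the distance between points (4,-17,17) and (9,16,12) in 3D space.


dx=5, dy=33, dz=-5
d = sqrt(25+1089+25) = sqrt(1139) = 33.7491

33.7491


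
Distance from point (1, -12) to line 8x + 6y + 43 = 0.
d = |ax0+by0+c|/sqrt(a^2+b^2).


|8*1 + 6*(-12) + 43| = |-21| = 21
sqrt(64 + 36) = sqrt(100) = 10.0000
d = 21/sqrt(100) = 2.1000

2.1000


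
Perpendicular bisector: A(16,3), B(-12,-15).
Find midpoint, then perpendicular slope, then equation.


Midpoint = (2, -6)
Slope of AB = dy/dx = -18/(-28) = 0.6429
Perp slope = -dx/dy = -28/18 = -1.5556
b = My - (perp slope)*Mx = -6 + (-28*2)/(-18) = -6 + 3.1111 = -2.8889

y = -1.5556x - 2.8889


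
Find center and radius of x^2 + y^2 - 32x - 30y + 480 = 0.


h = -D/2 = 32/2 = 16
k = -E/2 = 30/2 = 15
r^2 = h^2 + k^2 - F = 256 + 225 - 480 = 1
r = 1

Center (16, 15), radius = 1


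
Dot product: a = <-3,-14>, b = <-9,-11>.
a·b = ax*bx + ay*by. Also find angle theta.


a·b = -3*(-9) - 14*(-11) = 27 + 154 = 181
|a| = sqrt(9+196) = 14.3178
|b| = sqrt(81+121) = 14.2127
cos(theta) = 181/(sqrt(205)*sqrt(202)) = 181/sqrt(41410) = 0.889459
theta = arccos(181/sqrt(41410)) = 27.1946 degrees

a·b = 181, theta = 27.1946 deg


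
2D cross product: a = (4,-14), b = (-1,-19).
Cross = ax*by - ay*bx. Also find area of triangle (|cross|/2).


cross = 4*(-19) + 14*(-1) = -76 - 14 = -90
Triangle area = |-90|/2 = 90/2 = 45.0000

cross = -90, triangle area = 45.0000


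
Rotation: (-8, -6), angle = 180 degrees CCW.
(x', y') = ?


cos(180) = -1, sin(180) = 0
x' = -8*(-1) + 6*0 = 8
y' = -8*0 - 6*(-1) = 6

(8, 6)


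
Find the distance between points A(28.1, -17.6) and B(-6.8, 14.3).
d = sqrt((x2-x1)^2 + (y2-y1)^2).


dx = -6.8 - 28.1 = -34.9
dy = 14.3 + 17.6 = 31.9
d = sqrt(1218.01 + 1017.61) = sqrt(2235.62) = 47.2823

47.2823


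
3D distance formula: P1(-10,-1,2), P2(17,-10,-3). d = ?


dx=27, dy=-9, dz=-5
d = sqrt(729+81+25) = sqrt(835) = 28.8964

28.8964


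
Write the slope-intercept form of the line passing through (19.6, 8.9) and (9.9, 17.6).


m = (8.7)/(-9.7) = -0.8969
b = y1 - m*x1 = 8.9 - (8.7*19.6)/(-9.7) = 8.9 + 17.5794 = 26.4794

y = -0.8969x + 26.4794


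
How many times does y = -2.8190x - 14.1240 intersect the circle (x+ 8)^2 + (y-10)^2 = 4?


Substitute y = -2.8190x - 14.1240: (x+ 8)^2 + (-2.8190x- 14.1240-10)^2 = 4
Expand to Ax^2 + Bx + C = 0, where b-k = -24.124
A = 1+m^2 = 8.946761
B = 2(m(b-k) - h) = 2(-2.8190*(-24.124) + 8) = 152.011112
C = h^2 + (b-k)^2 - r^2 = 64 + 581.967376 - 4 = 641.967376
disc = B^2-4AC = 23107.3782 - 22974.1147 = 133.2635
disc > 0

2 intersection points


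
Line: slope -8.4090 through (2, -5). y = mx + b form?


y + 5 = -8.4090(x - 2)
y = -8.4090x - 5 + 8.4090*2
y = -8.4090x + 11.8180

y = -8.4090x + 11.8180


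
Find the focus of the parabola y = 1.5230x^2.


a = 1.5230
4a = 6.0920
focus = (0, 1/6.0920) = (0, 0.1641)

Focus = (0, 0.1641)


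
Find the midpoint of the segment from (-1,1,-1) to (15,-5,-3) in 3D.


Mx = (-1+15)/2 = 7.0000
My = (1- 5)/2 = -2.0000
Mz = (-1- 3)/2 = -2.0000

M = (7.0000, -2.0000, -2.0000)


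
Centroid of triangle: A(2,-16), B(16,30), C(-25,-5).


Gx = (2+16- 25)/3 = -7/3 = -2.3333
Gy = (-16+30- 5)/3 = 9/3 = 3.0000

G = (-2.3333, 3.0000)


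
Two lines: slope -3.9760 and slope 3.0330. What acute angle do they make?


m1-m2 = -7.009
1+m1*m2 = -11.059208
tan(theta) = |-7.009/(-11.059208)| = 0.633771
theta = arctan(|-7.009/(-11.059208)|) = 32.3653 degrees (acute angle)

32.3653 degrees


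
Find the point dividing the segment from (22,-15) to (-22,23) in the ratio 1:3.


Px = (1*(-22) + 3*22)/4 = 44/4 = 11.0000
Py = (1*23 + 3*(-15))/4 = -22/4 = -5.5000

P = (11.0000, -5.5000)


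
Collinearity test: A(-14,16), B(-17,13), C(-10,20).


-14*(13-20) - 17*(20-16) - 10*(16-13)
= 98 - 68 - 30 = 0

Yes, collinear (determinant = 0)


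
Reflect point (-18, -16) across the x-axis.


Reflection rule for x-axis: (x, -y)
(-18, -16) -> (-18, 16)

(-18, 16)


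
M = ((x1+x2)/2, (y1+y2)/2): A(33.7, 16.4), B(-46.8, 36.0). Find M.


Mx = (33.7 - 46.8)/2 = -13.1/2 = -6.5500
My = (16.4 + 36.0)/2 = 52.4/2 = 26.2000

(-6.5500, 26.2000)


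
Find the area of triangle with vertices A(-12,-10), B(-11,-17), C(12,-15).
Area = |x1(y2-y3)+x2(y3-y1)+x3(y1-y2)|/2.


-12*(-17+ 15) = 24
-11*(-15+ 10) = 55
12*(-10+ 17) = 84
sum = 163
Area = |163|/2 = 81.5000

81.5000 sq units


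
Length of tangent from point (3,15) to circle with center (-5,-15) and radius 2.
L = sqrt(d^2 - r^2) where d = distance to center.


d = sqrt((3+ 5)^2 + (15+ 15)^2) = sqrt(64+900) = 31.0483
L = sqrt(964.0000 - 4) = sqrt(960.0000) = 30.9839

30.9839


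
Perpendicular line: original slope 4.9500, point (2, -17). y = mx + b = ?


Perpendicular slope = -1/m1 = -1/4.9500 = -0.2020
b2 = y0 - m2*x0 = -17 + 2/4.9500 = -17 + 0.4040 = -16.5960

y = -0.2020x - 16.5960


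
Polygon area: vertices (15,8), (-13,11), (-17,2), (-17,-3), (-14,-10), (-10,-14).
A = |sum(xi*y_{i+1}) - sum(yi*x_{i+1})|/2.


sum(xi*y_{i+1}) = 15*11 - 13*2 - 17*(-3) - 17*(-10) - 14*(-14) - 10*8 = 476
sum(yi*x_{i+1}) = 8*(-13) + 11*(-17) + 2*(-17) - 3*(-14) - 10*(-10) - 14*15 = -393
Area = |476 + 393|/2 = 869/2 = 434.5000

434.5000 sq units


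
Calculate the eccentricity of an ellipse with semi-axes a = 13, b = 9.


c = sqrt(169-81) = sqrt(88) = 9.3808
e = c/a = sqrt(88)/13 = 0.7216

e = 0.7216


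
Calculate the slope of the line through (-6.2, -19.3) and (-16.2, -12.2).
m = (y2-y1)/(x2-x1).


dy = -12.2 + 19.3 = 7.1
dx = -16.2 + 6.2 = -10.0
m = 7.1/(-10.0) = -0.7100

m = -0.7100


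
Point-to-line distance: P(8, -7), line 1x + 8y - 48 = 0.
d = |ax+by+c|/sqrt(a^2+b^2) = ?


|1*8 + 8*(-7) - 48| = |-96| = 96
sqrt(1 + 64) = sqrt(65) = 8.0623
d = 96/sqrt(65) = 11.9073

11.9073


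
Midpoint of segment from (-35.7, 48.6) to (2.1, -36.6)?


Mx = (-35.7 + 2.1)/2 = -33.6/2 = -16.8000
My = (48.6 - 36.6)/2 = 12.0/2 = 6.0000

(-16.8000, 6.0000)


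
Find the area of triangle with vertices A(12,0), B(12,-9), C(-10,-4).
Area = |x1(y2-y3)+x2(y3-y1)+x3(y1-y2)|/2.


12*(-9+ 4) = -60
12*(-4-0) = -48
-10*(0+ 9) = -90
sum = -198
Area = |-198|/2 = 99.0000

99.0000 sq units


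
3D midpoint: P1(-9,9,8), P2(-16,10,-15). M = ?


Mx = (-9- 16)/2 = -12.5000
My = (9+10)/2 = 9.5000
Mz = (8- 15)/2 = -3.5000

M = (-12.5000, 9.5000, -3.5000)


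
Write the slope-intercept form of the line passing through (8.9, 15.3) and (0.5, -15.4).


m = (-30.7)/(-8.4) = 3.6548
b = y1 - m*x1 = 15.3 - (-30.7*8.9)/(-8.4) = 15.3 - 32.5274 = -17.2274

y = 3.6548x - 17.2274


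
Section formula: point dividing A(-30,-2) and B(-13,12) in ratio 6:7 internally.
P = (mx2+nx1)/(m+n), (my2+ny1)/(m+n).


Px = (6*(-13) + 7*(-30))/13 = -288/13 = -22.1538
Py = (6*12 + 7*(-2))/13 = 58/13 = 4.4615

P = (-22.1538, 4.4615)


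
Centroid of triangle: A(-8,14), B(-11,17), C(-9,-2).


Gx = (-8- 11- 9)/3 = -28/3 = -9.3333
Gy = (14+17- 2)/3 = 29/3 = 9.6667

G = (-9.3333, 9.6667)


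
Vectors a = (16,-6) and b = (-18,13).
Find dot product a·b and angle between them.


a·b = 16*(-18) - 6*13 = -288 - 78 = -366
|a| = sqrt(256+36) = 17.0880
|b| = sqrt(324+169) = 22.2036
cos(theta) = -366/(sqrt(292)*sqrt(493)) = -366/sqrt(143956) = -0.964642
theta = arccos(-366/sqrt(143956)) = 164.7184 degrees

a·b = -366, theta = 164.7184 deg


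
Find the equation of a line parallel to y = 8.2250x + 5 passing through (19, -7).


Parallel lines have equal slopes.
m2 = 8.2250
b2 = -7 - 8.2250*19 = -163.2750

y = 8.2250x - 163.2750


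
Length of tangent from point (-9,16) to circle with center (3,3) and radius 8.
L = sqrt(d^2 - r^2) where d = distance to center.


d = sqrt((-9-3)^2 + (16-3)^2) = sqrt(144+169) = 17.6918
L = sqrt(313.0000 - 64) = sqrt(249.0000) = 15.7797

15.7797


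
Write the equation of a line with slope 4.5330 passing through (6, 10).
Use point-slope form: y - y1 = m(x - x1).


y - 10 = 4.5330(x - 6)
y = 4.5330x + 10 - 4.5330*6
y = 4.5330x - 17.1980

y = 4.5330x - 17.1980


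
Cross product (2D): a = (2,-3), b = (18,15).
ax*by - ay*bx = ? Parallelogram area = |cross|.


cross = 2*15 + 3*18 = 30 + 54 = 84
Parallelogram area = |84| = 84

cross = 84, parallelogram area = 84


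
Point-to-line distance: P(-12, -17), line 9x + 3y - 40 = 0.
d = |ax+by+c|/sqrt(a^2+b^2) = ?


|9*(-12) + 3*(-17) - 40| = |-199| = 199
sqrt(81 + 9) = sqrt(90) = 9.4868
d = 199/sqrt(90) = 20.9764

20.9764


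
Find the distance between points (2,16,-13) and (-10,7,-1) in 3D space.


dx=-12, dy=-9, dz=12
d = sqrt(144+81+144) = sqrt(369) = 19.2094

19.2094


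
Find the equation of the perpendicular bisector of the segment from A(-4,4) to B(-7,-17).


Midpoint = (-5.5, -6.5)
Slope of AB = dy/dx = -21/(-3) = 7.0000
Perp slope = -dx/dy = -3/21 = -0.1429
b = My - (perp slope)*Mx = -6.5 + (-3*(-5.5))/(-21) = -6.5 - 0.7857 = -7.2857

y = -0.1429x - 7.2857


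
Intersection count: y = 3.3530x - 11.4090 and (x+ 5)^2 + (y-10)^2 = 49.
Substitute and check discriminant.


Substitute y = 3.3530x - 11.4090: (x+ 5)^2 + (3.3530x- 11.4090-10)^2 = 49
Expand to Ax^2 + Bx + C = 0, where b-k = -21.409
A = 1+m^2 = 12.242609
B = 2(m(b-k) - h) = 2(3.3530*(-21.409) + 5) = -133.568754
C = h^2 + (b-k)^2 - r^2 = 25 + 458.345281 - 49 = 434.345281
disc = B^2-4AC = 17840.6120 - 21270.0778 = -3429.4658
disc < 0

0 intersection points


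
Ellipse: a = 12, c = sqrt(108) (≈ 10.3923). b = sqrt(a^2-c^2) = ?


b^2 = 12^2 - (sqrt(108))^2 = 144 - 108 = 36
b = sqrt(36) = 6

b = 6


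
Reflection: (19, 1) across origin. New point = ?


Reflection rule for origin: (-x, -y)
(19, 1) -> (-19, -1)

(-19, -1)


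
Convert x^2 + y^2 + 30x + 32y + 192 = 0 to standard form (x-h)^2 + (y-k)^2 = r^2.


h = -D/2 = -30/2 = -15
k = -E/2 = -32/2 = -16
r^2 = h^2 + k^2 - F = 225 + 256 - 192 = 289
r = 17

Center (-15, -16), radius = 17


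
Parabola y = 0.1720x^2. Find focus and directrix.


a = 0.1720
1/(4a) = 1.4535
Focus = (0, 1.4535)
Directrix: y = -1.4535

Focus = (0, 1.4535), Directrix: y = -1.4535


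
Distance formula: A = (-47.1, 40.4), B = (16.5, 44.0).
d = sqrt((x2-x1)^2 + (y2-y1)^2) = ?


dx = 16.5 + 47.1 = 63.6
dy = 44.0 - 40.4 = 3.6
d = sqrt(4044.96 + 12.96) = sqrt(4057.92) = 63.7018

63.7018


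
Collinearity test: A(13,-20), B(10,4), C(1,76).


13*(4-76) + 10*(76+ 20) + 1*(-20-4)
= -936 + 960 - 24 = 0

Yes, collinear (determinant = 0)


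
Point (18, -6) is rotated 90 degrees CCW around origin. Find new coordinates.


cos(90) = 0, sin(90) = 1
x' = 18*0 + 6*1 = 6
y' = 18*1 - 6*0 = 18

(6, 18)


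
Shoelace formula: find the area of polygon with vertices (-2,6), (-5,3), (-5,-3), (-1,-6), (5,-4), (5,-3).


sum(xi*y_{i+1}) = -2*3 - 5*(-3) - 5*(-6) - 1*(-4) + 5*(-3) + 5*6 = 58
sum(yi*x_{i+1}) = 6*(-5) + 3*(-5) - 3*(-1) - 6*5 - 4*5 - 3*(-2) = -86
Area = |58 + 86|/2 = 144/2 = 72.0000

72.0000 sq units


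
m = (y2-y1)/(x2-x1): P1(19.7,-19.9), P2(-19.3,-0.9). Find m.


dy = -0.9 + 19.9 = 19.0
dx = -19.3 - 19.7 = -39.0
m = 19.0/(-39.0) = -0.4872

m = -0.4872


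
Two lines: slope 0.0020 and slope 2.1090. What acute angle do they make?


m1-m2 = -2.107
1+m1*m2 = 1.004218
tan(theta) = |-2.107/1.004218| = 2.098150
theta = arctan(|-2.107/1.004218|) = 64.5170 degrees (acute angle)

64.5170 degrees


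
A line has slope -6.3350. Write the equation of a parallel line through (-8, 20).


Parallel lines have equal slopes.
m2 = -6.3350
b2 = 20 + 6.3350*(-8) = -30.6800

y = -6.3350x - 30.6800


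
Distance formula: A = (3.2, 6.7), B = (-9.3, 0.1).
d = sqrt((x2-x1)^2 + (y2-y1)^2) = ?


dx = -9.3 - 3.2 = -12.5
dy = 0.1 - 6.7 = -6.6
d = sqrt(156.25 + 43.56) = sqrt(199.81) = 14.1354

14.1354


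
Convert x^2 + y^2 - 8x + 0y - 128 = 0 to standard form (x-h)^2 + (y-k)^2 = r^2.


h = -D/2 = 8/2 = 4
k = -E/2 = 0/2 = 0
r^2 = h^2 + k^2 - F = 16 + 0 + 128 = 144
r = 12

Center (4, 0), radius = 12


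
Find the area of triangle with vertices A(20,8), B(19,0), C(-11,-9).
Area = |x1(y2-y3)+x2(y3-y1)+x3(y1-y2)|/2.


20*(0+ 9) = 180
19*(-9-8) = -323
-11*(8-0) = -88
sum = -231
Area = |-231|/2 = 115.5000

115.5000 sq units


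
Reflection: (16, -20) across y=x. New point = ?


Reflection rule for y=x: (y, x)
(16, -20) -> (-20, 16)

(-20, 16)


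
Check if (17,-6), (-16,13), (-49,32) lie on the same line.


17*(13-32) - 16*(32+ 6) - 49*(-6-13)
= -323 - 608 + 931 = 0

Yes, collinear (determinant = 0)


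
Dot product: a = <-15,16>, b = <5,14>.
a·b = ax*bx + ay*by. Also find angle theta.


a·b = -15*5 + 16*14 = -75 + 224 = 149
|a| = sqrt(225+256) = 21.9317
|b| = sqrt(25+196) = 14.8661
cos(theta) = 149/(sqrt(481)*sqrt(221)) = 149/sqrt(106301) = 0.457001
theta = arccos(149/sqrt(106301)) = 62.8062 degrees

a·b = 149, theta = 62.8062 deg


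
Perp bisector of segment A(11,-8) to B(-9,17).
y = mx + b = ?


Midpoint = (1, 4.5)
Slope of AB = dy/dx = 25/(-20) = -1.2500
Perp slope = -dx/dy = 20/25 = 0.8000
b = My - (perp slope)*Mx = 4.5 + (-20*1)/25 = 4.5 - 0.8000 = 3.7000

y = 0.8000x + 3.7000


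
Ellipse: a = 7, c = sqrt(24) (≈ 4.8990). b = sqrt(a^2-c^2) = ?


b^2 = 7^2 - (sqrt(24))^2 = 49 - 24 = 25
b = sqrt(25) = 5

b = 5


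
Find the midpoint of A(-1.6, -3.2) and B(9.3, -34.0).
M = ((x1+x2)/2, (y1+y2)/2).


Mx = (-1.6 + 9.3)/2 = 7.7/2 = 3.8500
My = (-3.2 - 34.0)/2 = -37.2/2 = -18.6000

(3.8500, -18.6000)


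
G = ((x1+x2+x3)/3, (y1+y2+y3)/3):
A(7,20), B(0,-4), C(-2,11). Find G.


Gx = (7+0- 2)/3 = 5/3 = 1.6667
Gy = (20- 4+11)/3 = 27/3 = 9.0000

G = (1.6667, 9.0000)


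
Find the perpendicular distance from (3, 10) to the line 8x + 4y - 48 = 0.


|8*3 + 4*10 - 48| = |16| = 16
sqrt(64 + 16) = sqrt(80) = 8.9443
d = 16/sqrt(80) = 1.7889

1.7889


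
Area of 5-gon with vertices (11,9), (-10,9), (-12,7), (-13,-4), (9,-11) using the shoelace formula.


sum(xi*y_{i+1}) = 11*9 - 10*7 - 12*(-4) - 13*(-11) + 9*9 = 301
sum(yi*x_{i+1}) = 9*(-10) + 9*(-12) + 7*(-13) - 4*9 - 11*11 = -446
Area = |301 + 446|/2 = 747/2 = 373.5000

373.5000 sq units


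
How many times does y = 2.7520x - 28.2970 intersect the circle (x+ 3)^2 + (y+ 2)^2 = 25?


Substitute y = 2.7520x - 28.2970: (x+ 3)^2 + (2.7520x- 28.2970+ 2)^2 = 25
Expand to Ax^2 + Bx + C = 0, where b-k = -26.297
A = 1+m^2 = 8.573504
B = 2(m(b-k) - h) = 2(2.7520*(-26.297) + 3) = -138.738688
C = h^2 + (b-k)^2 - r^2 = 9 + 691.532209 - 25 = 675.532209
disc = B^2-4AC = 19248.4235 - 23166.7124 = -3918.2889
disc < 0

0 intersection points


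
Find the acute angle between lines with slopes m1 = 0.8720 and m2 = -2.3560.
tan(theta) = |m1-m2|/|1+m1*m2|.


m1-m2 = 3.228
1+m1*m2 = -1.054432
tan(theta) = |3.228/(-1.054432)| = 3.061364
theta = arctan(|3.228/(-1.054432)|) = 71.9103 degrees (acute angle)

71.9103 degrees


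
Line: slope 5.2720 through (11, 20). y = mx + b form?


y - 20 = 5.2720(x - 11)
y = 5.2720x + 20 - 5.2720*11
y = 5.2720x - 37.9920

y = 5.2720x - 37.9920


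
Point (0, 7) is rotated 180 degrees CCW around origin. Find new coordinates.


cos(180) = -1, sin(180) = 0
x' = 0*(-1) - 7*0 = 0
y' = 0*0 + 7*(-1) = -7

(0, -7)


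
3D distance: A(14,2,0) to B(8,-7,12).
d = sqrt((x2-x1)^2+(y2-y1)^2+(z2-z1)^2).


dx=-6, dy=-9, dz=12
d = sqrt(36+81+144) = sqrt(261) = 16.1555

16.1555


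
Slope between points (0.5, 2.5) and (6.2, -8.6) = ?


dy = -8.6 - 2.5 = -11.1
dx = 6.2 - 0.5 = 5.7
m = -11.1/5.7 = -1.9474

m = -1.9474


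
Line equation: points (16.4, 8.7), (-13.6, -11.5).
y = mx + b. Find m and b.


m = (-20.2)/(-30.0) = 0.6733
b = y1 - m*x1 = 8.7 - (-20.2*16.4)/(-30.0) = 8.7 - 11.0427 = -2.3427

y = 0.6733x - 2.3427


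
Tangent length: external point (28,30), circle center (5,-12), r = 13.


d = sqrt((28-5)^2 + (30+ 12)^2) = sqrt(529+1764) = 47.8853
L = sqrt(2293.0000 - 169) = sqrt(2124.0000) = 46.0869

46.0869


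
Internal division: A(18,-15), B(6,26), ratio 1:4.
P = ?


Px = (1*6 + 4*18)/5 = 78/5 = 15.6000
Py = (1*26 + 4*(-15))/5 = -34/5 = -6.8000

P = (15.6000, -6.8000)


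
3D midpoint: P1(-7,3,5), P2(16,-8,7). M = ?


Mx = (-7+16)/2 = 4.5000
My = (3- 8)/2 = -2.5000
Mz = (5+7)/2 = 6.0000

M = (4.5000, -2.5000, 6.0000)


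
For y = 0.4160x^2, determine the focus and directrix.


a = 0.4160
1/(4a) = 0.6010
Focus = (0, 0.6010)
Directrix: y = -0.6010

Focus = (0, 0.6010), Directrix: y = -0.6010


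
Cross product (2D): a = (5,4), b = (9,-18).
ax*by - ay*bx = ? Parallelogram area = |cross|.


cross = 5*(-18) - 4*9 = -90 - 36 = -126
Parallelogram area = |-126| = 126

cross = -126, parallelogram area = 126


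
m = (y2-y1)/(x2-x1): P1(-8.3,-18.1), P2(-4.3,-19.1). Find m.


dy = -19.1 + 18.1 = -1.0
dx = -4.3 + 8.3 = 4
m = -1.0/4 = -0.2500

m = -0.2500


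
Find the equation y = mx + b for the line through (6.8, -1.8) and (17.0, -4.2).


m = (-2.4)/(10.2) = -0.2353
b = y1 - m*x1 = -1.8 - (-2.4*6.8)/(10.2) = -1.8 + 1.6000 = -0.2000

y = -0.2353x - 0.2000


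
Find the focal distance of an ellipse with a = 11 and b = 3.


c^2 = 11^2 - 3^2 = 121 - 9 = 112
c = sqrt(112) = 10.5830

c = 10.5830


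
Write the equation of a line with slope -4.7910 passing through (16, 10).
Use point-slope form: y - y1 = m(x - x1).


y - 10 = -4.7910(x - 16)
y = -4.7910x + 10 + 4.7910*16
y = -4.7910x + 86.6560

y = -4.7910x + 86.6560


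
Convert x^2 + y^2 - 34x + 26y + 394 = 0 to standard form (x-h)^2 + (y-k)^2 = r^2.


h = -D/2 = 34/2 = 17
k = -E/2 = -26/2 = -13
r^2 = h^2 + k^2 - F = 289 + 169 - 394 = 64
r = 8

Center (17, -13), radius = 8


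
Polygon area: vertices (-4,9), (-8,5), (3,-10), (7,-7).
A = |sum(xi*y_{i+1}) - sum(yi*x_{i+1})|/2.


sum(xi*y_{i+1}) = -4*5 - 8*(-10) + 3*(-7) + 7*9 = 102
sum(yi*x_{i+1}) = 9*(-8) + 5*3 - 10*7 - 7*(-4) = -99
Area = |102 + 99|/2 = 201/2 = 100.5000

100.5000 sq units


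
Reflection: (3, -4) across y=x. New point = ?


Reflection rule for y=x: (y, x)
(3, -4) -> (-4, 3)

(-4, 3)


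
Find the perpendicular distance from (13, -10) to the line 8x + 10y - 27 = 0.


|8*13 + 10*(-10) - 27| = |-23| = 23
sqrt(64 + 100) = sqrt(164) = 12.8062
d = 23/sqrt(164) = 1.7960

1.7960


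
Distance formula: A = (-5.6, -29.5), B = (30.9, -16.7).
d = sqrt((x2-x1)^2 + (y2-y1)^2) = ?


dx = 30.9 + 5.6 = 36.5
dy = -16.7 + 29.5 = 12.8
d = sqrt(1332.25 + 163.84) = sqrt(1496.09) = 38.6793

38.6793


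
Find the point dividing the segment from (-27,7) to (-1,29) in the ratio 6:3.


Px = (6*(-1) + 3*(-27))/9 = -87/9 = -9.6667
Py = (6*29 + 3*7)/9 = 195/9 = 21.6667

P = (-9.6667, 21.6667)


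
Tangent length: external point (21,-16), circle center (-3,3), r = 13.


d = sqrt((21+ 3)^2 + (-16-3)^2) = sqrt(576+361) = 30.6105
L = sqrt(937.0000 - 169) = sqrt(768.0000) = 27.7128

27.7128


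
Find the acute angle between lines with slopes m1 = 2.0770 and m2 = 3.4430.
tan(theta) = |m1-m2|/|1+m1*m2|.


m1-m2 = -1.366
1+m1*m2 = 8.151111
tan(theta) = |-1.366/8.151111| = 0.167585
theta = arctan(|-1.366/8.151111|) = 9.5135 degrees (acute angle)

9.5135 degrees


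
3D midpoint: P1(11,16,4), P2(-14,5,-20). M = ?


Mx = (11- 14)/2 = -1.5000
My = (16+5)/2 = 10.5000
Mz = (4- 20)/2 = -8.0000

M = (-1.5000, 10.5000, -8.0000)


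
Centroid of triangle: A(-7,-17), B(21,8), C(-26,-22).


Gx = (-7+21- 26)/3 = -12/3 = -4.0000
Gy = (-17+8- 22)/3 = -31/3 = -10.3333

G = (-4.0000, -10.3333)


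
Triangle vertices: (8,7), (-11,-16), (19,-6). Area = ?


8*(-16+ 6) = -80
-11*(-6-7) = 143
19*(7+ 16) = 437
sum = 500
Area = |500|/2 = 250.0000

250.0000 sq units


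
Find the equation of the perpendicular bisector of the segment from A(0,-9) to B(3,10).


Midpoint = (1.5, 0.5)
Slope of AB = dy/dx = 19/3 = 6.3333
Perp slope = -dx/dy = -3/19 = -0.1579
b = My - (perp slope)*Mx = 0.5 + (3*1.5)/19 = 0.5 + 0.2368 = 0.7368

y = -0.1579x + 0.7368


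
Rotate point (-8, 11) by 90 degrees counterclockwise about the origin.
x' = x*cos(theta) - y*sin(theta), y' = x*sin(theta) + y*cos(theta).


cos(90) = 0, sin(90) = 1
x' = -8*0 - 11*1 = -11
y' = -8*1 + 11*0 = -8

(-11, -8)


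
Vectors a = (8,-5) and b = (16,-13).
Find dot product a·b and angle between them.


a·b = 8*16 - 5*(-13) = 128 + 65 = 193
|a| = sqrt(64+25) = 9.4340
|b| = sqrt(256+169) = 20.6155
cos(theta) = 193/(sqrt(89)*sqrt(425)) = 193/sqrt(37825) = 0.992357
theta = arccos(193/sqrt(37825)) = 7.0885 degrees

a·b = 193, theta = 7.0885 deg


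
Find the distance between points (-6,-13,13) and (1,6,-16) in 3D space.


dx=7, dy=19, dz=-29
d = sqrt(49+361+841) = sqrt(1251) = 35.3695

35.3695


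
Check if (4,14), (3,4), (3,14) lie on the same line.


4*(4-14) + 3*(14-14) + 3*(14-4)
= -40 + 0 + 30 = -10

No, not collinear (determinant = -10)


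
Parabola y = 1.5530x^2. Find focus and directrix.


a = 1.5530
1/(4a) = 0.1610
Focus = (0, 0.1610)
Directrix: y = -0.1610

Focus = (0, 0.1610), Directrix: y = -0.1610


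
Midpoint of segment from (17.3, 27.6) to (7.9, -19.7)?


Mx = (17.3 + 7.9)/2 = 25.2/2 = 12.6000
My = (27.6 - 19.7)/2 = 7.9/2 = 3.9500

(12.6000, 3.9500)


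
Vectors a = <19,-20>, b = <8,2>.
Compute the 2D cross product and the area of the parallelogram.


cross = 19*2 + 20*8 = 38 + 160 = 198
Parallelogram area = |198| = 198

cross = 198, parallelogram area = 198


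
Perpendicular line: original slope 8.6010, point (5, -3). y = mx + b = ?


Perpendicular slope = -1/m1 = -1/8.6010 = -0.1163
b2 = y0 - m2*x0 = -3 + 5/8.6010 = -3 + 0.5813 = -2.4187

y = -0.1163x - 2.4187


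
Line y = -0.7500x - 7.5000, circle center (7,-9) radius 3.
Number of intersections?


Substitute y = -0.7500x - 7.5000: (x-7)^2 + (-0.7500x- 7.5000+ 9)^2 = 9
Expand to Ax^2 + Bx + C = 0, where b-k = 1.5
A = 1+m^2 = 1.5625
B = 2(m(b-k) - h) = 2(-0.7500*1.5 - 7) = -16.25
C = h^2 + (b-k)^2 - r^2 = 49 + 2.25 - 9 = 42.25
disc = B^2-4AC = 264.0625 - 264.0625 = 0
disc = 0

1 intersection point (tangent)


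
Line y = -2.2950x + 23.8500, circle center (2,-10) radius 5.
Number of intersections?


Substitute y = -2.2950x + 23.8500: (x-2)^2 + (-2.2950x+23.8500+ 10)^2 = 25
Expand to Ax^2 + Bx + C = 0, where b-k = 33.85
A = 1+m^2 = 6.267025
B = 2(m(b-k) - h) = 2(-2.2950*33.85 - 2) = -159.3715
C = h^2 + (b-k)^2 - r^2 = 4 + 1145.8225 - 25 = 1124.8225
disc = B^2-4AC = 25399.2750 - 28197.1629 = -2797.8879
disc < 0

0 intersection points


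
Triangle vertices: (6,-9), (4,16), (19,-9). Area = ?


6*(16+ 9) = 150
4*(-9+ 9) = 0
19*(-9-16) = -475
sum = -325
Area = |-325|/2 = 162.5000

162.5000 sq units


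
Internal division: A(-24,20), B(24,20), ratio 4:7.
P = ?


Px = (4*24 + 7*(-24))/11 = -72/11 = -6.5455
Py = (4*20 + 7*20)/11 = 220/11 = 20.0000

P = (-6.5455, 20.0000)


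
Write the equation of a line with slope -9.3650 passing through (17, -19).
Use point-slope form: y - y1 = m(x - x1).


y + 19 = -9.3650(x - 17)
y = -9.3650x - 19 + 9.3650*17
y = -9.3650x + 140.2050

y = -9.3650x + 140.2050


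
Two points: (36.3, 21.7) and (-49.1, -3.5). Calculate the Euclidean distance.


dx = -49.1 - 36.3 = -85.4
dy = -3.5 - 21.7 = -25.2
d = sqrt(7293.16 + 635.04) = sqrt(7928.2) = 89.0404

89.0404


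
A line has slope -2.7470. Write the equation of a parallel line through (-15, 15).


Parallel lines have equal slopes.
m2 = -2.7470
b2 = 15 + 2.7470*(-15) = -26.2050

y = -2.7470x - 26.2050


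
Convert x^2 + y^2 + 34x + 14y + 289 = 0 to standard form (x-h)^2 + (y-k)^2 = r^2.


h = -D/2 = -34/2 = -17
k = -E/2 = -14/2 = -7
r^2 = h^2 + k^2 - F = 289 + 49 - 289 = 49
r = 7

Center (-17, -7), radius = 7


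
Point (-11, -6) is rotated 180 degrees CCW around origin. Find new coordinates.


cos(180) = -1, sin(180) = 0
x' = -11*(-1) + 6*0 = 11
y' = -11*0 - 6*(-1) = 6

(11, 6)


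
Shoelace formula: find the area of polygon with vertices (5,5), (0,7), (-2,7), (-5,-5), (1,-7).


sum(xi*y_{i+1}) = 5*7 + 0*7 - 2*(-5) - 5*(-7) + 1*5 = 85
sum(yi*x_{i+1}) = 5*0 + 7*(-2) + 7*(-5) - 5*1 - 7*5 = -89
Area = |85 + 89|/2 = 174/2 = 87.0000

87.0000 sq units


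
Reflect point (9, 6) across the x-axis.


Reflection rule for x-axis: (x, -y)
(9, 6) -> (9, -6)

(9, -6)


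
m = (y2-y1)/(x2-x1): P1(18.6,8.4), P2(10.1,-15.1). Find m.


dy = -15.1 - 8.4 = -23.5
dx = 10.1 - 18.6 = -8.5
m = -23.5/(-8.5) = 2.7647

m = 2.7647


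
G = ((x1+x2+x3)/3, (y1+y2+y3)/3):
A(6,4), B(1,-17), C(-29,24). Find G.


Gx = (6+1- 29)/3 = -22/3 = -7.3333
Gy = (4- 17+24)/3 = 11/3 = 3.6667

G = (-7.3333, 3.6667)


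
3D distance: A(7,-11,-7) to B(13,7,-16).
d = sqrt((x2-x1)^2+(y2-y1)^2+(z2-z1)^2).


dx=6, dy=18, dz=-9
d = sqrt(36+324+81) = sqrt(441) = 21.0000

21.0000


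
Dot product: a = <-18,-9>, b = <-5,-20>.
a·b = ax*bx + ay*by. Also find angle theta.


a·b = -18*(-5) - 9*(-20) = 90 + 180 = 270
|a| = sqrt(324+81) = 20.1246
|b| = sqrt(25+400) = 20.6155
cos(theta) = 270/(sqrt(405)*sqrt(425)) = 270/sqrt(172125) = 0.650791
theta = arccos(270/sqrt(172125)) = 49.3987 degrees

a·b = 270, theta = 49.3987 deg
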